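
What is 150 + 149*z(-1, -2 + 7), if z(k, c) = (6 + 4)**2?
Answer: 15050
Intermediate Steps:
z(k, c) = 100 (z(k, c) = 10**2 = 100)
150 + 149*z(-1, -2 + 7) = 150 + 149*100 = 150 + 14900 = 15050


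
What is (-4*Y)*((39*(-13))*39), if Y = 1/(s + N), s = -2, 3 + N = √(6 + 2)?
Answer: -395460/17 - 158184*√2/17 ≈ -36422.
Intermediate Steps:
N = -3 + 2*√2 (N = -3 + √(6 + 2) = -3 + √8 = -3 + 2*√2 ≈ -0.17157)
Y = 1/(-5 + 2*√2) (Y = 1/(-2 + (-3 + 2*√2)) = 1/(-5 + 2*√2) ≈ -0.46050)
(-4*Y)*((39*(-13))*39) = (-4*(-5/17 - 2*√2/17))*((39*(-13))*39) = (20/17 + 8*√2/17)*(-507*39) = (20/17 + 8*√2/17)*(-19773) = -395460/17 - 158184*√2/17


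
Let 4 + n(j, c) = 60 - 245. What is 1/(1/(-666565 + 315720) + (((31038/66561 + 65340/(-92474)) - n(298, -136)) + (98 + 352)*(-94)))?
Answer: -32719814874505/1377871985794220844 ≈ -2.3747e-5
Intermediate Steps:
n(j, c) = -189 (n(j, c) = -4 + (60 - 245) = -4 - 185 = -189)
1/(1/(-666565 + 315720) + (((31038/66561 + 65340/(-92474)) - n(298, -136)) + (98 + 352)*(-94))) = 1/(1/(-666565 + 315720) + (((31038/66561 + 65340/(-92474)) - 1*(-189)) + (98 + 352)*(-94))) = 1/(1/(-350845) + (((31038*(1/66561) + 65340*(-1/92474)) + 189) + 450*(-94))) = 1/(-1/350845 + (((10346/22187 - 32670/46237) + 189) - 42300)) = 1/(-1/350845 + ((-246481288/1025860319 + 189) - 42300)) = 1/(-1/350845 + (193641119003/1025860319 - 42300)) = 1/(-1/350845 - 43200250374697/1025860319) = 1/(-1377871985794220844/32719814874505) = -32719814874505/1377871985794220844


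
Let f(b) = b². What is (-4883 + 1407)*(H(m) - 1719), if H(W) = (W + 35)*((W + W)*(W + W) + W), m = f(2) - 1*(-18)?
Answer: -381967212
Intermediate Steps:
m = 22 (m = 2² - 1*(-18) = 4 + 18 = 22)
H(W) = (35 + W)*(W + 4*W²) (H(W) = (35 + W)*((2*W)*(2*W) + W) = (35 + W)*(4*W² + W) = (35 + W)*(W + 4*W²))
(-4883 + 1407)*(H(m) - 1719) = (-4883 + 1407)*(22*(35 + 4*22² + 141*22) - 1719) = -3476*(22*(35 + 4*484 + 3102) - 1719) = -3476*(22*(35 + 1936 + 3102) - 1719) = -3476*(22*5073 - 1719) = -3476*(111606 - 1719) = -3476*109887 = -381967212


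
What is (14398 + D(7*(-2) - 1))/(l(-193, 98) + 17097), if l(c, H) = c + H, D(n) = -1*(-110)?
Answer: 7254/8501 ≈ 0.85331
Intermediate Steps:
D(n) = 110
l(c, H) = H + c
(14398 + D(7*(-2) - 1))/(l(-193, 98) + 17097) = (14398 + 110)/((98 - 193) + 17097) = 14508/(-95 + 17097) = 14508/17002 = 14508*(1/17002) = 7254/8501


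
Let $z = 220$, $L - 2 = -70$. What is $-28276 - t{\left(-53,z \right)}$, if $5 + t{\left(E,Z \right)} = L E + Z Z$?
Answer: $-80275$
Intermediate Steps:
$L = -68$ ($L = 2 - 70 = -68$)
$t{\left(E,Z \right)} = -5 + Z^{2} - 68 E$ ($t{\left(E,Z \right)} = -5 - \left(68 E - Z Z\right) = -5 - \left(- Z^{2} + 68 E\right) = -5 + Z^{2} - 68 E$)
$-28276 - t{\left(-53,z \right)} = -28276 - \left(-5 + 220^{2} - -3604\right) = -28276 - \left(-5 + 48400 + 3604\right) = -28276 - 51999 = -80275$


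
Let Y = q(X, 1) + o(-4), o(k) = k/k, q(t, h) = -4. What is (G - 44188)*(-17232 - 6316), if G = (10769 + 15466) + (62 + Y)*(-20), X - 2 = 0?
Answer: 450543884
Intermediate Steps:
X = 2 (X = 2 + 0 = 2)
o(k) = 1
Y = -3 (Y = -4 + 1 = -3)
G = 25055 (G = (10769 + 15466) + (62 - 3)*(-20) = 26235 + 59*(-20) = 26235 - 1180 = 25055)
(G - 44188)*(-17232 - 6316) = (25055 - 44188)*(-17232 - 6316) = -19133*(-23548) = 450543884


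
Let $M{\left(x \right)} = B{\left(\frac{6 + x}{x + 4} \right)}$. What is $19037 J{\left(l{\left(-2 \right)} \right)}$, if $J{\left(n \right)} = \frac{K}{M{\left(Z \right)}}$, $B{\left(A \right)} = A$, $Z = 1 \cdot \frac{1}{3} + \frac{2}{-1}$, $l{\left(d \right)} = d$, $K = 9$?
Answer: $\frac{1199331}{13} \approx 92256.0$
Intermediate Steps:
$Z = - \frac{5}{3}$ ($Z = 1 \cdot \frac{1}{3} + 2 \left(-1\right) = \frac{1}{3} - 2 = - \frac{5}{3} \approx -1.6667$)
$M{\left(x \right)} = \frac{6 + x}{4 + x}$ ($M{\left(x \right)} = \frac{6 + x}{x + 4} = \frac{6 + x}{4 + x}$)
$J{\left(n \right)} = \frac{63}{13}$ ($J{\left(n \right)} = \frac{9}{\frac{1}{4 - \frac{5}{3}} \left(6 - \frac{5}{3}\right)} = \frac{9}{\frac{1}{\frac{7}{3}} \cdot \frac{13}{3}} = \frac{9}{\frac{3}{7} \cdot \frac{13}{3}} = \frac{9}{\frac{13}{7}} = 9 \cdot \frac{7}{13} = \frac{63}{13}$)
$19037 J{\left(l{\left(-2 \right)} \right)} = 19037 \cdot \frac{63}{13} = \frac{1199331}{13}$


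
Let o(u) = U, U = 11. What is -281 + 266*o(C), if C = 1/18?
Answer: 2645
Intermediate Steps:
C = 1/18 ≈ 0.055556
o(u) = 11
-281 + 266*o(C) = -281 + 266*11 = -281 + 2926 = 2645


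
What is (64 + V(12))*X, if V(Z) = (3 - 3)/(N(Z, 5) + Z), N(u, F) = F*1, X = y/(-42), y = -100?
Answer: 3200/21 ≈ 152.38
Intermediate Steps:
X = 50/21 (X = -100/(-42) = -100*(-1/42) = 50/21 ≈ 2.3810)
N(u, F) = F
V(Z) = 0 (V(Z) = (3 - 3)/(5 + Z) = 0/(5 + Z) = 0)
(64 + V(12))*X = (64 + 0)*(50/21) = 64*(50/21) = 3200/21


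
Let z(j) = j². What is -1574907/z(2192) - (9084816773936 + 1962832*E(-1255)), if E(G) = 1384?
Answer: -43664361762570549243/4804864 ≈ -9.0875e+12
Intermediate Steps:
-1574907/z(2192) - (9084816773936 + 1962832*E(-1255)) = -1574907/(2192²) - 1962832/(1/(1384 + 4628423)) = -1574907/4804864 - 1962832/(1/4629807) = -1574907*1/4804864 - 1962832/1/4629807 = -1574907/4804864 - 1962832*4629807 = -1574907/4804864 - 9087533333424 = -43664361762570549243/4804864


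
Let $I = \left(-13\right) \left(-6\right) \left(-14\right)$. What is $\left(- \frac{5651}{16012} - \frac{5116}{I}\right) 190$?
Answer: $\frac{1798979375}{2185638} \approx 823.09$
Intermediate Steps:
$I = -1092$ ($I = 78 \left(-14\right) = -1092$)
$\left(- \frac{5651}{16012} - \frac{5116}{I}\right) 190 = \left(- \frac{5651}{16012} - \frac{5116}{-1092}\right) 190 = \left(\left(-5651\right) \frac{1}{16012} - - \frac{1279}{273}\right) 190 = \left(- \frac{5651}{16012} + \frac{1279}{273}\right) 190 = \frac{18936625}{4371276} \cdot 190 = \frac{1798979375}{2185638}$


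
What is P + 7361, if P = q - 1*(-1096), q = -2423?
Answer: 6034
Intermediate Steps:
P = -1327 (P = -2423 - 1*(-1096) = -2423 + 1096 = -1327)
P + 7361 = -1327 + 7361 = 6034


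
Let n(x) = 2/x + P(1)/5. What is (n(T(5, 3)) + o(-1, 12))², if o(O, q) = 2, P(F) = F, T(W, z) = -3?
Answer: 529/225 ≈ 2.3511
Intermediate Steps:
n(x) = ⅕ + 2/x (n(x) = 2/x + 1/5 = 2/x + 1*(⅕) = 2/x + ⅕ = ⅕ + 2/x)
(n(T(5, 3)) + o(-1, 12))² = ((⅕)*(10 - 3)/(-3) + 2)² = ((⅕)*(-⅓)*7 + 2)² = (-7/15 + 2)² = (23/15)² = 529/225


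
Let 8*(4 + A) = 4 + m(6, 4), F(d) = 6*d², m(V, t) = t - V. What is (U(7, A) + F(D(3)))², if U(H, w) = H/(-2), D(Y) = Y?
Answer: 10201/4 ≈ 2550.3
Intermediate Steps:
A = -15/4 (A = -4 + (4 + (4 - 1*6))/8 = -4 + (4 + (4 - 6))/8 = -4 + (4 - 2)/8 = -4 + (⅛)*2 = -4 + ¼ = -15/4 ≈ -3.7500)
U(H, w) = -H/2 (U(H, w) = H*(-½) = -H/2)
(U(7, A) + F(D(3)))² = (-½*7 + 6*3²)² = (-7/2 + 6*9)² = (-7/2 + 54)² = (101/2)² = 10201/4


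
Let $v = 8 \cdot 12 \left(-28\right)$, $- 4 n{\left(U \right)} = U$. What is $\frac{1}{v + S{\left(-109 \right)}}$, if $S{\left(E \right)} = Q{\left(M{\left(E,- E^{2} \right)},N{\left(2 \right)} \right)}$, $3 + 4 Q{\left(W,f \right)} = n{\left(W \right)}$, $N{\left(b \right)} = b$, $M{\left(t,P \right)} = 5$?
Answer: $- \frac{16}{43025} \approx -0.00037188$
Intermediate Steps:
$n{\left(U \right)} = - \frac{U}{4}$
$Q{\left(W,f \right)} = - \frac{3}{4} - \frac{W}{16}$ ($Q{\left(W,f \right)} = - \frac{3}{4} + \frac{\left(- \frac{1}{4}\right) W}{4} = - \frac{3}{4} - \frac{W}{16}$)
$v = -2688$ ($v = 96 \left(-28\right) = -2688$)
$S{\left(E \right)} = - \frac{17}{16}$ ($S{\left(E \right)} = - \frac{3}{4} - \frac{5}{16} = - \frac{17}{16}$)
$\frac{1}{v + S{\left(-109 \right)}} = \frac{1}{-2688 - \frac{17}{16}} = \frac{1}{- \frac{43025}{16}} = - \frac{16}{43025}$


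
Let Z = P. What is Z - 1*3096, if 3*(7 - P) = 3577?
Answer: -12844/3 ≈ -4281.3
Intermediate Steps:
P = -3556/3 (P = 7 - 1/3*3577 = 7 - 3577/3 = -3556/3 ≈ -1185.3)
Z = -3556/3 ≈ -1185.3
Z - 1*3096 = -3556/3 - 1*3096 = -3556/3 - 3096 = -12844/3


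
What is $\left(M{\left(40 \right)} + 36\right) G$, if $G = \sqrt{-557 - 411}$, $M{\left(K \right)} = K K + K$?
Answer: $36872 i \sqrt{2} \approx 52145.0 i$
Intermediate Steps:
$M{\left(K \right)} = K + K^{2}$ ($M{\left(K \right)} = K^{2} + K = K + K^{2}$)
$G = 22 i \sqrt{2}$ ($G = \sqrt{-968} = 22 i \sqrt{2} \approx 31.113 i$)
$\left(M{\left(40 \right)} + 36\right) G = \left(40 \left(1 + 40\right) + 36\right) 22 i \sqrt{2} = \left(40 \cdot 41 + 36\right) 22 i \sqrt{2} = \left(1640 + 36\right) 22 i \sqrt{2} = 1676 \cdot 22 i \sqrt{2} = 36872 i \sqrt{2}$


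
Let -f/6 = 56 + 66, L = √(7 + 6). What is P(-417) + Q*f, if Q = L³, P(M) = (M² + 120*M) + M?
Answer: 123432 - 9516*√13 ≈ 89122.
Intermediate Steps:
L = √13 ≈ 3.6056
P(M) = M² + 121*M
Q = 13*√13 (Q = (√13)³ = 13*√13 ≈ 46.872)
f = -732 (f = -6*(56 + 66) = -6*122 = -732)
P(-417) + Q*f = -417*(121 - 417) + (13*√13)*(-732) = -417*(-296) - 9516*√13 = 123432 - 9516*√13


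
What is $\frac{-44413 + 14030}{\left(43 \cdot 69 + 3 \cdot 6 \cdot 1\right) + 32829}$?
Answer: $- \frac{30383}{35814} \approx -0.84836$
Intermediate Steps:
$\frac{-44413 + 14030}{\left(43 \cdot 69 + 3 \cdot 6 \cdot 1\right) + 32829} = - \frac{30383}{\left(2967 + 18 \cdot 1\right) + 32829} = - \frac{30383}{\left(2967 + 18\right) + 32829} = - \frac{30383}{2985 + 32829} = - \frac{30383}{35814}$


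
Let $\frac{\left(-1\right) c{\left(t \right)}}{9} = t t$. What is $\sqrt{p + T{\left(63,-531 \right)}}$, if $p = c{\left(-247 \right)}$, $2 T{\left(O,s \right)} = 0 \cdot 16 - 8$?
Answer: $i \sqrt{549085} \approx 741.0 i$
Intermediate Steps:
$T{\left(O,s \right)} = -4$ ($T{\left(O,s \right)} = \frac{0 \cdot 16 - 8}{2} = \frac{0 - 8}{2} = \frac{1}{2} \left(-8\right) = -4$)
$c{\left(t \right)} = - 9 t^{2}$ ($c{\left(t \right)} = - 9 t t = - 9 t^{2}$)
$p = -549081$ ($p = - 9 \left(-247\right)^{2} = \left(-9\right) 61009 = -549081$)
$\sqrt{p + T{\left(63,-531 \right)}} = \sqrt{-549081 - 4} = \sqrt{-549085} = i \sqrt{549085}$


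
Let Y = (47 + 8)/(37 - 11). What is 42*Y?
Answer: 1155/13 ≈ 88.846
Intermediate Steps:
Y = 55/26 ≈ 2.1154
42*Y = 42*(55/26) = 1155/13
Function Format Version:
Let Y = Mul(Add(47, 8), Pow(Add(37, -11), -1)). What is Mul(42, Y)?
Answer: Rational(1155, 13) ≈ 88.846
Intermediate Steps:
Y = Rational(55, 26) (Y = Mul(55, Pow(26, -1)) = Mul(55, Rational(1, 26)) = Rational(55, 26) ≈ 2.1154)
Mul(42, Y) = Mul(42, Rational(55, 26)) = Rational(1155, 13)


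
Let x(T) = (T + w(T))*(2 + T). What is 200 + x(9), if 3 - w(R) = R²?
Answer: -559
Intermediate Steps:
w(R) = 3 - R²
x(T) = (2 + T)*(3 + T - T²) (x(T) = (T + (3 - T²))*(2 + T) = (3 + T - T²)*(2 + T) = (2 + T)*(3 + T - T²))
200 + x(9) = 200 + (6 - 1*9² - 1*9³ + 5*9) = 200 + (6 - 1*81 - 1*729 + 45) = 200 + (6 - 81 - 729 + 45) = 200 - 759 = -559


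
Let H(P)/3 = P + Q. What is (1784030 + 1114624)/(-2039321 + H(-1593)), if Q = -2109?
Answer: -2898654/2050427 ≈ -1.4137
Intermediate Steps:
H(P) = -6327 + 3*P (H(P) = 3*(P - 2109) = 3*(-2109 + P) = -6327 + 3*P)
(1784030 + 1114624)/(-2039321 + H(-1593)) = (1784030 + 1114624)/(-2039321 + (-6327 + 3*(-1593))) = 2898654/(-2039321 + (-6327 - 4779)) = 2898654/(-2039321 - 11106) = 2898654/(-2050427) = 2898654*(-1/2050427) = -2898654/2050427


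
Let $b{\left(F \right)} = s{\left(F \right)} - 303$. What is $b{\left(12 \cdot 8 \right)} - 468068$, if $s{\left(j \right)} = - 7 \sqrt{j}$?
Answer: $-468371 - 28 \sqrt{6} \approx -4.6844 \cdot 10^{5}$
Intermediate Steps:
$b{\left(F \right)} = -303 - 7 \sqrt{F}$ ($b{\left(F \right)} = - 7 \sqrt{F} - 303 = -303 - 7 \sqrt{F}$)
$b{\left(12 \cdot 8 \right)} - 468068 = \left(-303 - 7 \sqrt{12 \cdot 8}\right) - 468068 = \left(-303 - 7 \sqrt{96}\right) - 468068 = \left(-303 - 7 \cdot 4 \sqrt{6}\right) - 468068 = \left(-303 - 28 \sqrt{6}\right) - 468068 = -468371 - 28 \sqrt{6}$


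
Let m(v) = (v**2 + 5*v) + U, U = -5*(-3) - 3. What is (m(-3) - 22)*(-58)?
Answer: 928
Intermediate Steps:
U = 12 (U = 15 - 3 = 12)
m(v) = 12 + v**2 + 5*v (m(v) = (v**2 + 5*v) + 12 = 12 + v**2 + 5*v)
(m(-3) - 22)*(-58) = ((12 + (-3)**2 + 5*(-3)) - 22)*(-58) = ((12 + 9 - 15) - 22)*(-58) = (6 - 22)*(-58) = -16*(-58) = 928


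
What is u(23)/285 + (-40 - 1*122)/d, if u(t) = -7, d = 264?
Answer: -8003/12540 ≈ -0.63820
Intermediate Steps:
u(23)/285 + (-40 - 1*122)/d = -7/285 + (-40 - 1*122)/264 = -7*1/285 + (-40 - 122)*(1/264) = -7/285 - 162*1/264 = -7/285 - 27/44 = -8003/12540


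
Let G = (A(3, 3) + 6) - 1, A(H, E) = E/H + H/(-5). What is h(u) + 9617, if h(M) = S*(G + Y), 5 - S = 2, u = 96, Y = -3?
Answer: 48121/5 ≈ 9624.2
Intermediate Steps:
A(H, E) = -H/5 + E/H (A(H, E) = E/H + H*(-1/5) = E/H - H/5 = -H/5 + E/H)
S = 3 (S = 5 - 1*2 = 5 - 2 = 3)
G = 27/5 (G = ((-1/5*3 + 3/3) + 6) - 1 = ((-3/5 + 3*(1/3)) + 6) - 1 = ((-3/5 + 1) + 6) - 1 = (2/5 + 6) - 1 = 32/5 - 1 = 27/5 ≈ 5.4000)
h(M) = 36/5 (h(M) = 3*(27/5 - 3) = 3*(12/5) = 36/5)
h(u) + 9617 = 36/5 + 9617 = 48121/5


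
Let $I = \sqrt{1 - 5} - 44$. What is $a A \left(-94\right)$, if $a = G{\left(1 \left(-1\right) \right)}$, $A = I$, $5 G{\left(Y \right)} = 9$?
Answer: $\frac{37224}{5} - \frac{1692 i}{5} \approx 7444.8 - 338.4 i$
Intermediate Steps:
$G{\left(Y \right)} = \frac{9}{5}$ ($G{\left(Y \right)} = \frac{1}{5} \cdot 9 = \frac{9}{5}$)
$I = -44 + 2 i$ ($I = \sqrt{-4} - 44 = 2 i - 44 = -44 + 2 i \approx -44.0 + 2.0 i$)
$A = -44 + 2 i \approx -44.0 + 2.0 i$
$a = \frac{9}{5} \approx 1.8$
$a A \left(-94\right) = \frac{9 \left(-44 + 2 i\right)}{5} \left(-94\right) = \left(- \frac{396}{5} + \frac{18 i}{5}\right) \left(-94\right) = \frac{37224}{5} - \frac{1692 i}{5}$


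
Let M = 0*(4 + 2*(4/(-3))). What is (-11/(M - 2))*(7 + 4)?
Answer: 121/2 ≈ 60.500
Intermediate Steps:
M = 0 (M = 0*(4 + 2*(4*(-⅓))) = 0*(4 + 2*(-4/3)) = 0*(4 - 8/3) = 0*(4/3) = 0)
(-11/(M - 2))*(7 + 4) = (-11/(0 - 2))*(7 + 4) = -11/(-2)*11 = -11*(-½)*11 = (11/2)*11 = 121/2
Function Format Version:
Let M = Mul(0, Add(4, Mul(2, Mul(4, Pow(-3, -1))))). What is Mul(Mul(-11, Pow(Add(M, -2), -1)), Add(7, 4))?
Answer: Rational(121, 2) ≈ 60.500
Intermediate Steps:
M = 0 (M = Mul(0, Add(4, Mul(2, Mul(4, Rational(-1, 3))))) = Mul(0, Add(4, Mul(2, Rational(-4, 3)))) = Mul(0, Add(4, Rational(-8, 3))) = Mul(0, Rational(4, 3)) = 0)
Mul(Mul(-11, Pow(Add(M, -2), -1)), Add(7, 4)) = Mul(Mul(-11, Pow(Add(0, -2), -1)), Add(7, 4)) = Mul(Mul(-11, Pow(-2, -1)), 11) = Mul(Mul(-11, Rational(-1, 2)), 11) = Mul(Rational(11, 2), 11) = Rational(121, 2)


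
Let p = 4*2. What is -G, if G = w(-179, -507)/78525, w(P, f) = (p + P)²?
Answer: -3249/8725 ≈ -0.37238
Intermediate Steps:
p = 8
w(P, f) = (8 + P)²
G = 3249/8725 (G = (8 - 179)²/78525 = (-171)²*(1/78525) = 29241*(1/78525) = 3249/8725 ≈ 0.37238)
-G = -1*3249/8725 = -3249/8725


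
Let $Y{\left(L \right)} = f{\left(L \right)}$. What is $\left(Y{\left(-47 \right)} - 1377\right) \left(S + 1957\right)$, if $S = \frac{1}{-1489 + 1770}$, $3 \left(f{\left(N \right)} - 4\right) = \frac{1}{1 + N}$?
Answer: $- \frac{17365952175}{6463} \approx -2.687 \cdot 10^{6}$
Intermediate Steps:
$f{\left(N \right)} = 4 + \frac{1}{3 \left(1 + N\right)}$
$Y{\left(L \right)} = \frac{13 + 12 L}{3 \left(1 + L\right)}$
$S = \frac{1}{281} \approx 0.0035587$
$\left(Y{\left(-47 \right)} - 1377\right) \left(S + 1957\right) = \left(\frac{13 + 12 \left(-47\right)}{3 \left(1 - 47\right)} - 1377\right) \left(\frac{1}{281} + 1957\right) = \left(\frac{13 - 564}{3 \left(-46\right)} - 1377\right) \frac{549918}{281} = \left(\frac{1}{3} \left(- \frac{1}{46}\right) \left(-551\right) - 1377\right) \frac{549918}{281} = \left(\frac{551}{138} - 1377\right) \frac{549918}{281} = \left(- \frac{189475}{138}\right) \frac{549918}{281} = - \frac{17365952175}{6463}$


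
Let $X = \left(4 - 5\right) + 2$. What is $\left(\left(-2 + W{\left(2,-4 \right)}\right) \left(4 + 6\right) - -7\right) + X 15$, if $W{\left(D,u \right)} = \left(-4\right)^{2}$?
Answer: $162$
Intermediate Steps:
$W{\left(D,u \right)} = 16$
$X = 1$ ($X = -1 + 2 = 1$)
$\left(\left(-2 + W{\left(2,-4 \right)}\right) \left(4 + 6\right) - -7\right) + X 15 = \left(\left(-2 + 16\right) \left(4 + 6\right) - -7\right) + 1 \cdot 15 = \left(14 \cdot 10 + 7\right) + 15 = \left(140 + 7\right) + 15 = 147 + 15 = 162$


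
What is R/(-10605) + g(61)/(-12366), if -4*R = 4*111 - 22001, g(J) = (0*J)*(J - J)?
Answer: -21557/42420 ≈ -0.50818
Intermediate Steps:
g(J) = 0 (g(J) = 0*0 = 0)
R = 21557/4 (R = -(4*111 - 22001)/4 = -(444 - 22001)/4 = -1/4*(-21557) = 21557/4 ≈ 5389.3)
R/(-10605) + g(61)/(-12366) = (21557/4)/(-10605) + 0/(-12366) = (21557/4)*(-1/10605) + 0*(-1/12366) = -21557/42420 + 0 = -21557/42420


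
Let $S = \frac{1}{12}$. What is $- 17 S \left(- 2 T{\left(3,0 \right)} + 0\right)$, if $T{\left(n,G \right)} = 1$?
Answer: $\frac{17}{6} \approx 2.8333$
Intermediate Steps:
$S = \frac{1}{12} \approx 0.083333$
$- 17 S \left(- 2 T{\left(3,0 \right)} + 0\right) = \left(-17\right) \frac{1}{12} \left(\left(-2\right) 1 + 0\right) = - \frac{17 \left(-2 + 0\right)}{12} = \left(- \frac{17}{12}\right) \left(-2\right) = \frac{17}{6}$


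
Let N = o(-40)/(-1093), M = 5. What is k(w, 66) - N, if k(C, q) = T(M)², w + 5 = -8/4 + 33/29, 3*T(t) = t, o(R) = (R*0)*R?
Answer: 25/9 ≈ 2.7778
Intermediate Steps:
o(R) = 0 (o(R) = 0*R = 0)
T(t) = t/3
w = -170/29 (w = -5 + (-8/4 + 33/29) = -5 + (-8*¼ + 33*(1/29)) = -5 + (-2 + 33/29) = -5 - 25/29 = -170/29 ≈ -5.8621)
k(C, q) = 25/9 (k(C, q) = ((⅓)*5)² = (5/3)² = 25/9)
N = 0 (N = 0/(-1093) = 0*(-1/1093) = 0)
k(w, 66) - N = 25/9 - 1*0 = 25/9 + 0 = 25/9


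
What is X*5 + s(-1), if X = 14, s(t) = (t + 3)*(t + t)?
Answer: 66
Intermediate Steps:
s(t) = 2*t*(3 + t) (s(t) = (3 + t)*(2*t) = 2*t*(3 + t))
X*5 + s(-1) = 14*5 + 2*(-1)*(3 - 1) = 70 + 2*(-1)*2 = 70 - 4 = 66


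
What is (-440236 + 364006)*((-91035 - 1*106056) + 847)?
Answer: 14959680120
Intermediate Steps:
(-440236 + 364006)*((-91035 - 1*106056) + 847) = -76230*((-91035 - 106056) + 847) = -76230*(-197091 + 847) = -76230*(-196244) = 14959680120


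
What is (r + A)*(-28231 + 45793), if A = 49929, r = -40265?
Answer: 169719168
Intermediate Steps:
(r + A)*(-28231 + 45793) = (-40265 + 49929)*(-28231 + 45793) = 9664*17562 = 169719168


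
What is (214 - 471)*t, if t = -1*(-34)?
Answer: -8738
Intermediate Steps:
t = 34
(214 - 471)*t = (214 - 471)*34 = -257*34 = -8738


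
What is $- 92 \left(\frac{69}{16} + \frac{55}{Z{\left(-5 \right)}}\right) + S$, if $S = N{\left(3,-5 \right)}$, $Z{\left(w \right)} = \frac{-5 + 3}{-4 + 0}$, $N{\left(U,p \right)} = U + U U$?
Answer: $- \frac{42019}{4} \approx -10505.0$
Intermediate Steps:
$N{\left(U,p \right)} = U + U^{2}$
$Z{\left(w \right)} = \frac{1}{2}$ ($Z{\left(w \right)} = - \frac{2}{-4} = \left(-2\right) \left(- \frac{1}{4}\right) = \frac{1}{2}$)
$S = 12$ ($S = 3 \left(1 + 3\right) = 3 \cdot 4 = 12$)
$- 92 \left(\frac{69}{16} + \frac{55}{Z{\left(-5 \right)}}\right) + S = - 92 \left(\frac{69}{16} + 55 \frac{1}{\frac{1}{2}}\right) + 12 = - 92 \left(69 \cdot \frac{1}{16} + 55 \cdot 2\right) + 12 = - 92 \left(\frac{69}{16} + 110\right) + 12 = \left(-92\right) \frac{1829}{16} + 12 = - \frac{42067}{4} + 12 = - \frac{42019}{4}$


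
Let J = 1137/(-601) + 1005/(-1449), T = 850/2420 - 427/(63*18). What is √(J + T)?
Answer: I*√239570543450630/9579339 ≈ 1.6158*I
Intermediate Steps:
T = -248/9801 (T = 850*(1/2420) - 427/1134 = 85/242 - 427*1/1134 = 85/242 - 61/162 = -248/9801 ≈ -0.025304)
J = -750506/290283 (J = 1137*(-1/601) + 1005*(-1/1449) = -1137/601 - 335/483 = -750506/290283 ≈ -2.5854)
√(J + T) = √(-750506/290283 - 248/9801) = √(-2475899830/948354561) = I*√239570543450630/9579339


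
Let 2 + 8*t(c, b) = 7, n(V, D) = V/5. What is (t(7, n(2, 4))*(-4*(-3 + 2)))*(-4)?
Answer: -10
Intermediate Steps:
n(V, D) = V/5 (n(V, D) = V*(⅕) = V/5)
t(c, b) = 5/8 (t(c, b) = -¼ + (⅛)*7 = -¼ + 7/8 = 5/8)
(t(7, n(2, 4))*(-4*(-3 + 2)))*(-4) = (5*(-4*(-3 + 2))/8)*(-4) = (5*(-4*(-1))/8)*(-4) = ((5/8)*4)*(-4) = (5/2)*(-4) = -10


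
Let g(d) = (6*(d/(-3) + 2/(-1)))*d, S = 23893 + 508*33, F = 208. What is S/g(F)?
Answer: -40657/89024 ≈ -0.45670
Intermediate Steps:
S = 40657 (S = 23893 + 16764 = 40657)
g(d) = d*(-12 - 2*d) (g(d) = (6*(d*(-⅓) + 2*(-1)))*d = (6*(-d/3 - 2))*d = (6*(-2 - d/3))*d = (-12 - 2*d)*d = d*(-12 - 2*d))
S/g(F) = 40657/((-2*208*(6 + 208))) = 40657/((-2*208*214)) = 40657/(-89024) = 40657*(-1/89024) = -40657/89024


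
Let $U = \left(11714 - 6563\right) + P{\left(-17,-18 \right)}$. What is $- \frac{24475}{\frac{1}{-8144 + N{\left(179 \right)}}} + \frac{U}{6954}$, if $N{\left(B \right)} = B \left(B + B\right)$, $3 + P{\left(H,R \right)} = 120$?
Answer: $- \frac{1586766674572}{1159} \approx -1.3691 \cdot 10^{9}$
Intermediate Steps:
$P{\left(H,R \right)} = 117$ ($P{\left(H,R \right)} = -3 + 120 = 117$)
$N{\left(B \right)} = 2 B^{2}$ ($N{\left(B \right)} = B 2 B = 2 B^{2}$)
$U = 5268$ ($U = \left(11714 - 6563\right) + 117 = 5151 + 117 = 5268$)
$- \frac{24475}{\frac{1}{-8144 + N{\left(179 \right)}}} + \frac{U}{6954} = - \frac{24475}{\frac{1}{-8144 + 2 \cdot 179^{2}}} + \frac{5268}{6954} = - \frac{24475}{\frac{1}{-8144 + 2 \cdot 32041}} + 5268 \cdot \frac{1}{6954} = - \frac{24475}{\frac{1}{-8144 + 64082}} + \frac{878}{1159} = - \frac{24475}{\frac{1}{55938}} + \frac{878}{1159} = - 24475 \frac{1}{\frac{1}{55938}} + \frac{878}{1159} = \left(-24475\right) 55938 + \frac{878}{1159} = -1369082550 + \frac{878}{1159} = - \frac{1586766674572}{1159}$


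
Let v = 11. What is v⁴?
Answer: 14641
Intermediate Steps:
v⁴ = 11⁴ = 14641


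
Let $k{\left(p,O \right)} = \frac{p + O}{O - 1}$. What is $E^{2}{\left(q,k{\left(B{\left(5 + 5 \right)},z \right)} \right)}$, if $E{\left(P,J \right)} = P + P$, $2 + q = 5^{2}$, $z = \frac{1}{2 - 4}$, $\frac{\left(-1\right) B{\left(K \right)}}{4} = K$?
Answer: $2116$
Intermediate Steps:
$B{\left(K \right)} = - 4 K$
$z = - \frac{1}{2}$ ($z = \frac{1}{-2} = - \frac{1}{2} \approx -0.5$)
$q = 23$ ($q = -2 + 5^{2} = -2 + 25 = 23$)
$k{\left(p,O \right)} = \frac{O + p}{-1 + O}$
$E{\left(P,J \right)} = 2 P$
$E^{2}{\left(q,k{\left(B{\left(5 + 5 \right)},z \right)} \right)} = \left(2 \cdot 23\right)^{2} = 46^{2} = 2116$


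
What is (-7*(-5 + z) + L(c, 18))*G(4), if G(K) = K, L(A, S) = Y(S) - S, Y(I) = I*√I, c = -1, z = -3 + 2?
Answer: 96 + 216*√2 ≈ 401.47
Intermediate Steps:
z = -1
Y(I) = I^(3/2)
L(A, S) = S^(3/2) - S
(-7*(-5 + z) + L(c, 18))*G(4) = (-7*(-5 - 1) + (18^(3/2) - 1*18))*4 = (-7*(-6) + (54*√2 - 18))*4 = (42 + (-18 + 54*√2))*4 = (24 + 54*√2)*4 = 96 + 216*√2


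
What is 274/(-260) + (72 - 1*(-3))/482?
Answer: -14071/15665 ≈ -0.89824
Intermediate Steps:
274/(-260) + (72 - 1*(-3))/482 = 274*(-1/260) + (72 + 3)*(1/482) = -137/130 + 75*(1/482) = -137/130 + 75/482 = -14071/15665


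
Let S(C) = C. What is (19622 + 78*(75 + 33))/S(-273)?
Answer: -28046/273 ≈ -102.73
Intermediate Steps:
(19622 + 78*(75 + 33))/S(-273) = (19622 + 78*(75 + 33))/(-273) = (19622 + 78*108)*(-1/273) = (19622 + 8424)*(-1/273) = 28046*(-1/273) = -28046/273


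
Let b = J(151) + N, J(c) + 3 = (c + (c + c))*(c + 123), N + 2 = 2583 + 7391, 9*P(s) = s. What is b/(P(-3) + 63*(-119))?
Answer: -402273/22492 ≈ -17.885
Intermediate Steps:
P(s) = s/9
N = 9972 (N = -2 + (2583 + 7391) = -2 + 9974 = 9972)
J(c) = -3 + 3*c*(123 + c) (J(c) = -3 + (c + (c + c))*(c + 123) = -3 + (c + 2*c)*(123 + c) = -3 + (3*c)*(123 + c) = -3 + 3*c*(123 + c))
b = 134091 (b = (-3 + 3*151² + 369*151) + 9972 = (-3 + 3*22801 + 55719) + 9972 = (-3 + 68403 + 55719) + 9972 = 124119 + 9972 = 134091)
b/(P(-3) + 63*(-119)) = 134091/((⅑)*(-3) + 63*(-119)) = 134091/(-⅓ - 7497) = 134091/(-22492/3) = 134091*(-3/22492) = -402273/22492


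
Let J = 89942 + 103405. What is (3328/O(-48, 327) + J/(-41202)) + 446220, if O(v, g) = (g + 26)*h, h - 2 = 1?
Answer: 103014883787/230862 ≈ 4.4622e+5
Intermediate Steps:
h = 3 (h = 2 + 1 = 3)
O(v, g) = 78 + 3*g (O(v, g) = (g + 26)*3 = (26 + g)*3 = 78 + 3*g)
J = 193347
(3328/O(-48, 327) + J/(-41202)) + 446220 = (3328/(78 + 3*327) + 193347/(-41202)) + 446220 = (3328/(78 + 981) + 193347*(-1/41202)) + 446220 = (3328/1059 - 1023/218) + 446220 = -357853/230862 + 446220 = 103014883787/230862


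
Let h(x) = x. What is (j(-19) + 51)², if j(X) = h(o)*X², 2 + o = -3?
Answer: 3076516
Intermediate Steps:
o = -5 (o = -2 - 3 = -5)
j(X) = -5*X²
(j(-19) + 51)² = (-5*(-19)² + 51)² = (-5*361 + 51)² = (-1805 + 51)² = (-1754)² = 3076516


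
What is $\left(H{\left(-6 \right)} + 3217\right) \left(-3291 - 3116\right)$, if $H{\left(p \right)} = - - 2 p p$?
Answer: $-21072623$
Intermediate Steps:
$H{\left(p \right)} = 2 p^{2}$ ($H{\left(p \right)} = - \left(-2\right) p^{2} = 2 p^{2}$)
$\left(H{\left(-6 \right)} + 3217\right) \left(-3291 - 3116\right) = \left(2 \left(-6\right)^{2} + 3217\right) \left(-3291 - 3116\right) = \left(2 \cdot 36 + 3217\right) \left(-6407\right) = \left(72 + 3217\right) \left(-6407\right) = 3289 \left(-6407\right) = -21072623$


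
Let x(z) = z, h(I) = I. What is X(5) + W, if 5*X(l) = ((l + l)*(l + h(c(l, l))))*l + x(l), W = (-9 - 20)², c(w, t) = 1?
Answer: 902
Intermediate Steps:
W = 841 (W = (-29)² = 841)
X(l) = l/5 + 2*l²*(1 + l)/5 (X(l) = (((l + l)*(l + 1))*l + l)/5 = (((2*l)*(1 + l))*l + l)/5 = ((2*l*(1 + l))*l + l)/5 = (2*l²*(1 + l) + l)/5 = (l + 2*l²*(1 + l))/5 = l/5 + 2*l²*(1 + l)/5)
X(5) + W = (⅕)*5*(1 + 2*5 + 2*5²) + 841 = (⅕)*5*(1 + 10 + 2*25) + 841 = (⅕)*5*(1 + 10 + 50) + 841 = (⅕)*5*61 + 841 = 61 + 841 = 902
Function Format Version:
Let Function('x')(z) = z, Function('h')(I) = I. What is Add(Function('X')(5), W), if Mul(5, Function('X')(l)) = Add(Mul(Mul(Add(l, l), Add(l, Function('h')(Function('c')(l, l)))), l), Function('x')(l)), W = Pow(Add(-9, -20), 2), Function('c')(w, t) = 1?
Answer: 902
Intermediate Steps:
W = 841 (W = Pow(-29, 2) = 841)
Function('X')(l) = Add(Mul(Rational(1, 5), l), Mul(Rational(2, 5), Pow(l, 2), Add(1, l))) (Function('X')(l) = Mul(Rational(1, 5), Add(Mul(Mul(Add(l, l), Add(l, 1)), l), l)) = Mul(Rational(1, 5), Add(Mul(Mul(Mul(2, l), Add(1, l)), l), l)) = Mul(Rational(1, 5), Add(Mul(Mul(2, l, Add(1, l)), l), l)) = Mul(Rational(1, 5), Add(Mul(2, Pow(l, 2), Add(1, l)), l)) = Mul(Rational(1, 5), Add(l, Mul(2, Pow(l, 2), Add(1, l)))) = Add(Mul(Rational(1, 5), l), Mul(Rational(2, 5), Pow(l, 2), Add(1, l))))
Add(Function('X')(5), W) = Add(Mul(Rational(1, 5), 5, Add(1, Mul(2, 5), Mul(2, Pow(5, 2)))), 841) = Add(Mul(Rational(1, 5), 5, Add(1, 10, Mul(2, 25))), 841) = Add(Mul(Rational(1, 5), 5, Add(1, 10, 50)), 841) = Add(Mul(Rational(1, 5), 5, 61), 841) = Add(61, 841) = 902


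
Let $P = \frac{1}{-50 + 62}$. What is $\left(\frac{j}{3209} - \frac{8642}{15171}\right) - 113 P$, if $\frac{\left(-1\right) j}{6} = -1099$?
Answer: $- \frac{514844195}{64911652} \approx -7.9315$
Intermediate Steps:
$j = 6594$ ($j = \left(-6\right) \left(-1099\right) = 6594$)
$P = \frac{1}{12} \approx 0.083333$
$\left(\frac{j}{3209} - \frac{8642}{15171}\right) - 113 P = \left(\frac{6594}{3209} - \frac{8642}{15171}\right) - 113 \cdot \frac{1}{12} = \left(6594 \cdot \frac{1}{3209} - \frac{8642}{15171}\right) - \frac{113}{12} = \left(\frac{6594}{3209} - \frac{8642}{15171}\right) - \frac{113}{12} = \frac{72305396}{48683739} - \frac{113}{12} = - \frac{514844195}{64911652}$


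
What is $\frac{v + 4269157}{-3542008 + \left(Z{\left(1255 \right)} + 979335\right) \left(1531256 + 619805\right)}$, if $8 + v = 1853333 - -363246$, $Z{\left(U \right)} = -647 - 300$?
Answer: $\frac{1621432}{526142181915} \approx 3.0817 \cdot 10^{-6}$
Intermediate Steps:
$Z{\left(U \right)} = -947$ ($Z{\left(U \right)} = -647 - 300 = -947$)
$v = 2216571$ ($v = -8 + \left(1853333 - -363246\right) = -8 + \left(1853333 + 363246\right) = -8 + 2216579 = 2216571$)
$\frac{v + 4269157}{-3542008 + \left(Z{\left(1255 \right)} + 979335\right) \left(1531256 + 619805\right)} = \frac{2216571 + 4269157}{-3542008 + \left(-947 + 979335\right) \left(1531256 + 619805\right)} = \frac{6485728}{-3542008 + 978388 \cdot 2151061} = \frac{6485728}{-3542008 + 2104572269668} = \frac{6485728}{2104568727660} = 6485728 \cdot \frac{1}{2104568727660} = \frac{1621432}{526142181915}$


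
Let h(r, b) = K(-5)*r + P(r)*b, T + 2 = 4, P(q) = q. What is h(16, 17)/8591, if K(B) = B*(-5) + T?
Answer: 64/781 ≈ 0.081946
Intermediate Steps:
T = 2 (T = -2 + 4 = 2)
K(B) = 2 - 5*B (K(B) = B*(-5) + 2 = -5*B + 2 = 2 - 5*B)
h(r, b) = 27*r + b*r (h(r, b) = (2 - 5*(-5))*r + r*b = (2 + 25)*r + b*r = 27*r + b*r)
h(16, 17)/8591 = (16*(27 + 17))/8591 = (16*44)*(1/8591) = 704*(1/8591) = 64/781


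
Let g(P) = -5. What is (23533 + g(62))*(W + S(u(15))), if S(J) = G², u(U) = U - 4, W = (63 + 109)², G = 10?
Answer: 698405152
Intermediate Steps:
W = 29584 (W = 172² = 29584)
u(U) = -4 + U
S(J) = 100 (S(J) = 10² = 100)
(23533 + g(62))*(W + S(u(15))) = (23533 - 5)*(29584 + 100) = 23528*29684 = 698405152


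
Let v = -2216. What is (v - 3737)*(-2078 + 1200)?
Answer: 5226734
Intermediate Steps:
(v - 3737)*(-2078 + 1200) = (-2216 - 3737)*(-2078 + 1200) = -5953*(-878) = 5226734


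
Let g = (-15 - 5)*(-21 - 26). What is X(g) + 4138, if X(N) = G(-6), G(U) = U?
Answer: 4132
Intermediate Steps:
g = 940 (g = -20*(-47) = 940)
X(N) = -6
X(g) + 4138 = -6 + 4138 = 4132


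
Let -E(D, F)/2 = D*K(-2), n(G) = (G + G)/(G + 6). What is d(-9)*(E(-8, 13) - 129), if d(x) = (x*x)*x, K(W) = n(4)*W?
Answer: 563517/5 ≈ 1.1270e+5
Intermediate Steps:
n(G) = 2*G/(6 + G) (n(G) = (2*G)/(6 + G) = 2*G/(6 + G))
K(W) = 4*W/5 (K(W) = (2*4/(6 + 4))*W = (2*4/10)*W = (2*4*(⅒))*W = 4*W/5)
d(x) = x³ (d(x) = x²*x = x³)
E(D, F) = 16*D/5 (E(D, F) = -2*D*(⅘)*(-2) = -2*D*(-8)/5 = -(-16)*D/5 = 16*D/5)
d(-9)*(E(-8, 13) - 129) = (-9)³*((16/5)*(-8) - 129) = -729*(-128/5 - 129) = -729*(-773/5) = 563517/5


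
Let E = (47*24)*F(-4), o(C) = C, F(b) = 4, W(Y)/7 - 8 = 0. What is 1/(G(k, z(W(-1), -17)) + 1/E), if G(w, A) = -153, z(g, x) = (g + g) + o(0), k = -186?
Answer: -4512/690335 ≈ -0.0065360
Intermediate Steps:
W(Y) = 56 (W(Y) = 56 + 7*0 = 56 + 0 = 56)
E = 4512 (E = (47*24)*4 = 1128*4 = 4512)
z(g, x) = 2*g (z(g, x) = (g + g) + 0 = 2*g + 0 = 2*g)
1/(G(k, z(W(-1), -17)) + 1/E) = 1/(-153 + 1/4512) = 1/(-690335/4512) = -4512/690335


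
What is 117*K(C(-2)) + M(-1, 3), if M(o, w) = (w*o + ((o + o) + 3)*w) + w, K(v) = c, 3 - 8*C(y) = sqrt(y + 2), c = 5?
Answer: 588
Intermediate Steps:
C(y) = 3/8 - sqrt(2 + y)/8 (C(y) = 3/8 - sqrt(y + 2)/8 = 3/8 - sqrt(2 + y)/8)
K(v) = 5
M(o, w) = w + o*w + w*(3 + 2*o) (M(o, w) = (o*w + (2*o + 3)*w) + w = (o*w + (3 + 2*o)*w) + w = (o*w + w*(3 + 2*o)) + w = w + o*w + w*(3 + 2*o))
117*K(C(-2)) + M(-1, 3) = 117*5 + 3*(4 + 3*(-1)) = 585 + 3*(4 - 3) = 585 + 3*1 = 585 + 3 = 588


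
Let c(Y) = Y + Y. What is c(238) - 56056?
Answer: -55580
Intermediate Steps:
c(Y) = 2*Y
c(238) - 56056 = 2*238 - 56056 = 476 - 56056 = -55580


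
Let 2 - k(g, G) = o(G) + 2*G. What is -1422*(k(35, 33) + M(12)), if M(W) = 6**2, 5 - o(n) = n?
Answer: 0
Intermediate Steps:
o(n) = 5 - n
k(g, G) = -3 - G (k(g, G) = 2 - ((5 - G) + 2*G) = 2 - (5 + G) = 2 + (-5 - G) = -3 - G)
M(W) = 36
-1422*(k(35, 33) + M(12)) = -1422*((-3 - 1*33) + 36) = -1422*((-3 - 33) + 36) = -1422*(-36 + 36) = -1422*0 = 0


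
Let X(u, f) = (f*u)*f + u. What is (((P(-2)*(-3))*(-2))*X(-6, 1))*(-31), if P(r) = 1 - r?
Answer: 6696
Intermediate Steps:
X(u, f) = u + u*f**2 (X(u, f) = u*f**2 + u = u + u*f**2)
(((P(-2)*(-3))*(-2))*X(-6, 1))*(-31) = ((((1 - 1*(-2))*(-3))*(-2))*(-6*(1 + 1**2)))*(-31) = ((((1 + 2)*(-3))*(-2))*(-6*(1 + 1)))*(-31) = (((3*(-3))*(-2))*(-6*2))*(-31) = (-9*(-2)*(-12))*(-31) = (18*(-12))*(-31) = -216*(-31) = 6696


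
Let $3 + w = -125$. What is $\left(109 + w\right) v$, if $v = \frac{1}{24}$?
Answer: $- \frac{19}{24} \approx -0.79167$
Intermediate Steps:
$w = -128$ ($w = -3 - 125 = -128$)
$v = \frac{1}{24} \approx 0.041667$
$\left(109 + w\right) v = \left(109 - 128\right) \frac{1}{24} = \left(-19\right) \frac{1}{24} = - \frac{19}{24}$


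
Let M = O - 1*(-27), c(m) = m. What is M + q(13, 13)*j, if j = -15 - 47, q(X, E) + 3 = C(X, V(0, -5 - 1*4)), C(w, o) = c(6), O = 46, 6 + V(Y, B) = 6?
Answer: -113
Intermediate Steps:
V(Y, B) = 0 (V(Y, B) = -6 + 6 = 0)
C(w, o) = 6
q(X, E) = 3 (q(X, E) = -3 + 6 = 3)
M = 73 (M = 46 - 1*(-27) = 46 + 27 = 73)
j = -62
M + q(13, 13)*j = 73 + 3*(-62) = 73 - 186 = -113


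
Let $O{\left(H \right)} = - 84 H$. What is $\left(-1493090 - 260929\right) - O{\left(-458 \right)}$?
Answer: $-1792491$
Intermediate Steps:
$\left(-1493090 - 260929\right) - O{\left(-458 \right)} = \left(-1493090 - 260929\right) - \left(-84\right) \left(-458\right) = -1754019 - 38472 = -1792491$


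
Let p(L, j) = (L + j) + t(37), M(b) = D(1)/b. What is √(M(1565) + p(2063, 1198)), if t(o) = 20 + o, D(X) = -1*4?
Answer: √8126522290/1565 ≈ 57.602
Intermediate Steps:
D(X) = -4
M(b) = -4/b
p(L, j) = 57 + L + j (p(L, j) = (L + j) + (20 + 37) = (L + j) + 57 = 57 + L + j)
√(M(1565) + p(2063, 1198)) = √(-4/1565 + (57 + 2063 + 1198)) = √(-4*1/1565 + 3318) = √(-4/1565 + 3318) = √(5192666/1565) = √8126522290/1565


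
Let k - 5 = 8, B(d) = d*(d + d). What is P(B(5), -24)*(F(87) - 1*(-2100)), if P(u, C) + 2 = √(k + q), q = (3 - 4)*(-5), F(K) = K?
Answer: -4374 + 6561*√2 ≈ 4904.7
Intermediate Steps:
B(d) = 2*d² (B(d) = d*(2*d) = 2*d²)
k = 13 (k = 5 + 8 = 13)
q = 5 (q = -1*(-5) = 5)
P(u, C) = -2 + 3*√2 (P(u, C) = -2 + √(13 + 5) = -2 + √18 = -2 + 3*√2)
P(B(5), -24)*(F(87) - 1*(-2100)) = (-2 + 3*√2)*(87 - 1*(-2100)) = (-2 + 3*√2)*(87 + 2100) = (-2 + 3*√2)*2187 = -4374 + 6561*√2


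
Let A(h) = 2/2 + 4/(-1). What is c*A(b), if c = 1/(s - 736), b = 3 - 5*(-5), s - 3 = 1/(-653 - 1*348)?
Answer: 1001/244578 ≈ 0.0040928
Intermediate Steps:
s = 3002/1001 (s = 3 + 1/(-653 - 1*348) = 3 + 1/(-653 - 348) = 3 + 1/(-1001) = 3 - 1/1001 = 3002/1001 ≈ 2.9990)
b = 28 (b = 3 + 25 = 28)
A(h) = -3 (A(h) = 2*(1/2) + 4*(-1) = 1 - 4 = -3)
c = -1001/733734 (c = 1/(3002/1001 - 736) = 1/(-733734/1001) = -1001/733734 ≈ -0.0013643)
c*A(b) = -1001/733734*(-3) = 1001/244578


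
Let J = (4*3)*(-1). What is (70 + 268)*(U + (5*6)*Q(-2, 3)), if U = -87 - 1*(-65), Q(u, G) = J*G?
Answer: -372476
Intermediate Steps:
J = -12 (J = 12*(-1) = -12)
Q(u, G) = -12*G
U = -22 (U = -87 + 65 = -22)
(70 + 268)*(U + (5*6)*Q(-2, 3)) = (70 + 268)*(-22 + (5*6)*(-12*3)) = 338*(-22 + 30*(-36)) = 338*(-22 - 1080) = 338*(-1102) = -372476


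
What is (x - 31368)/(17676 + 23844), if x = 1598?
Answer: -2977/4152 ≈ -0.71700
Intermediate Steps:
(x - 31368)/(17676 + 23844) = (1598 - 31368)/(17676 + 23844) = -29770/41520 = -29770*1/41520 = -2977/4152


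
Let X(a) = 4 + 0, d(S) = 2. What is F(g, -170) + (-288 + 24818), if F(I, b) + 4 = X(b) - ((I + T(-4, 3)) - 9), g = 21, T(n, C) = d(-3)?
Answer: 24516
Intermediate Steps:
T(n, C) = 2
X(a) = 4
F(I, b) = 7 - I (F(I, b) = -4 + (4 - ((I + 2) - 9)) = -4 + (4 - ((2 + I) - 9)) = -4 + (4 - (-7 + I)) = -4 + (4 + (7 - I)) = -4 + (11 - I) = 7 - I)
F(g, -170) + (-288 + 24818) = (7 - 1*21) + (-288 + 24818) = (7 - 21) + 24530 = -14 + 24530 = 24516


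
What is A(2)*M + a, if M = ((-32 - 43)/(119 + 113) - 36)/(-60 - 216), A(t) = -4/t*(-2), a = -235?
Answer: -1251151/5336 ≈ -234.47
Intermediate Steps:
A(t) = 8/t (A(t) = -4/t*(-2) = 8/t)
M = 2809/21344 (M = (-75/232 - 36)/(-276) = (-75*1/232 - 36)*(-1/276) = (-75/232 - 36)*(-1/276) = -8427/232*(-1/276) = 2809/21344 ≈ 0.13161)
A(2)*M + a = (8/2)*(2809/21344) - 235 = (8*(1/2))*(2809/21344) - 235 = 4*(2809/21344) - 235 = 2809/5336 - 235 = -1251151/5336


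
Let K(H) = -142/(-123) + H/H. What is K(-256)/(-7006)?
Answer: -265/861738 ≈ -0.00030752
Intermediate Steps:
K(H) = 265/123 (K(H) = -142*(-1/123) + 1 = 142/123 + 1 = 265/123)
K(-256)/(-7006) = (265/123)/(-7006) = (265/123)*(-1/7006) = -265/861738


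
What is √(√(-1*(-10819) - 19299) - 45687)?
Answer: √(-45687 + 4*I*√530) ≈ 0.215 + 213.75*I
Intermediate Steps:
√(√(-1*(-10819) - 19299) - 45687) = √(√(10819 - 19299) - 45687) = √(√(-8480) - 45687) = √(4*I*√530 - 45687) = √(-45687 + 4*I*√530)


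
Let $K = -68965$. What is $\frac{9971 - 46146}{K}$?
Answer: $\frac{7235}{13793} \approx 0.52454$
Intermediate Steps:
$\frac{9971 - 46146}{K} = \frac{9971 - 46146}{-68965} = \left(-36175\right) \left(- \frac{1}{68965}\right) = \frac{7235}{13793}$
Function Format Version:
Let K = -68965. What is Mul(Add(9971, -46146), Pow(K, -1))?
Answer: Rational(7235, 13793) ≈ 0.52454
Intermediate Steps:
Mul(Add(9971, -46146), Pow(K, -1)) = Mul(Add(9971, -46146), Pow(-68965, -1)) = Mul(-36175, Rational(-1, 68965)) = Rational(7235, 13793)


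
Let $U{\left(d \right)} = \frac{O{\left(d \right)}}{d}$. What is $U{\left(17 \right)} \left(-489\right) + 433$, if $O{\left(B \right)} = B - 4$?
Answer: $\frac{1004}{17} \approx 59.059$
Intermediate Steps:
$O{\left(B \right)} = -4 + B$ ($O{\left(B \right)} = B - 4 = -4 + B$)
$U{\left(d \right)} = \frac{-4 + d}{d}$
$U{\left(17 \right)} \left(-489\right) + 433 = \frac{-4 + 17}{17} \left(-489\right) + 433 = \frac{1}{17} \cdot 13 \left(-489\right) + 433 = \frac{13}{17} \left(-489\right) + 433 = - \frac{6357}{17} + 433 = \frac{1004}{17}$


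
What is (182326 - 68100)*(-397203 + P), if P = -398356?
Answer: -90873522334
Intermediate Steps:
(182326 - 68100)*(-397203 + P) = (182326 - 68100)*(-397203 - 398356) = 114226*(-795559) = -90873522334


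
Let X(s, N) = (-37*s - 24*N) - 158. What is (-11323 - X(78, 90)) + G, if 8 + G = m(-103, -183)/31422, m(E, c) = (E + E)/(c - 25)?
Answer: -20022349673/3267888 ≈ -6127.0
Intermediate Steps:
X(s, N) = -158 - 37*s - 24*N
m(E, c) = 2*E/(-25 + c) (m(E, c) = (2*E)/(-25 + c) = 2*E/(-25 + c))
G = -26143001/3267888 (G = -8 + (2*(-103)/(-25 - 183))/31422 = -8 + (2*(-103)/(-208))*(1/31422) = -8 + (2*(-103)*(-1/208))*(1/31422) = -8 + (103/104)*(1/31422) = -8 + 103/3267888 = -26143001/3267888 ≈ -8.0000)
(-11323 - X(78, 90)) + G = (-11323 - (-158 - 37*78 - 24*90)) - 26143001/3267888 = (-11323 - (-158 - 2886 - 2160)) - 26143001/3267888 = (-11323 - 1*(-5204)) - 26143001/3267888 = (-11323 + 5204) - 26143001/3267888 = -6119 - 26143001/3267888 = -20022349673/3267888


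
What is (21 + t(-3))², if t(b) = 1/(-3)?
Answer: 3844/9 ≈ 427.11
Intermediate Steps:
t(b) = -⅓
(21 + t(-3))² = (21 - ⅓)² = (62/3)² = 3844/9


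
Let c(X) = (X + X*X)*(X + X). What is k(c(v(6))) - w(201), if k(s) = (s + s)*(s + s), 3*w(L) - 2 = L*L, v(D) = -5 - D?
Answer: 70236397/3 ≈ 2.3412e+7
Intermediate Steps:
w(L) = 2/3 + L**2/3 (w(L) = 2/3 + (L*L)/3 = 2/3 + L**2/3)
c(X) = 2*X*(X + X**2) (c(X) = (X + X**2)*(2*X) = 2*X*(X + X**2))
k(s) = 4*s**2 (k(s) = (2*s)*(2*s) = 4*s**2)
k(c(v(6))) - w(201) = 4*(2*(-5 - 1*6)**2*(1 + (-5 - 1*6)))**2 - (2/3 + (1/3)*201**2) = 4*(2*(-5 - 6)**2*(1 + (-5 - 6)))**2 - (2/3 + (1/3)*40401) = 4*(2*(-11)**2*(1 - 11))**2 - (2/3 + 13467) = 4*(2*121*(-10))**2 - 1*40403/3 = 4*(-2420)**2 - 40403/3 = 4*5856400 - 40403/3 = 23425600 - 40403/3 = 70236397/3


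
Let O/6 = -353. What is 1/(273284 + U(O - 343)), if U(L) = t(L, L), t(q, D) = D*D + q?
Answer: 1/6327344 ≈ 1.5804e-7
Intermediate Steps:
O = -2118 (O = 6*(-353) = -2118)
t(q, D) = q + D² (t(q, D) = D² + q = q + D²)
U(L) = L + L²
1/(273284 + U(O - 343)) = 1/(273284 + (-2118 - 343)*(1 + (-2118 - 343))) = 1/(273284 - 2461*(1 - 2461)) = 1/(273284 - 2461*(-2460)) = 1/(273284 + 6054060) = 1/6327344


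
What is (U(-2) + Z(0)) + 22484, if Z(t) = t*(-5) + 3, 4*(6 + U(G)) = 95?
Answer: 90019/4 ≈ 22505.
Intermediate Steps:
U(G) = 71/4 (U(G) = -6 + (¼)*95 = -6 + 95/4 = 71/4)
Z(t) = 3 - 5*t (Z(t) = -5*t + 3 = 3 - 5*t)
(U(-2) + Z(0)) + 22484 = (71/4 + (3 - 5*0)) + 22484 = (71/4 + (3 + 0)) + 22484 = (71/4 + 3) + 22484 = 83/4 + 22484 = 90019/4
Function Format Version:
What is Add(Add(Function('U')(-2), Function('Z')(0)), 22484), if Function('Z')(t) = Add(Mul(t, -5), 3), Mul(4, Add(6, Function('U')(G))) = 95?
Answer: Rational(90019, 4) ≈ 22505.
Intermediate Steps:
Function('U')(G) = Rational(71, 4) (Function('U')(G) = Add(-6, Mul(Rational(1, 4), 95)) = Add(-6, Rational(95, 4)) = Rational(71, 4))
Function('Z')(t) = Add(3, Mul(-5, t)) (Function('Z')(t) = Add(Mul(-5, t), 3) = Add(3, Mul(-5, t)))
Add(Add(Function('U')(-2), Function('Z')(0)), 22484) = Add(Add(Rational(71, 4), Add(3, Mul(-5, 0))), 22484) = Add(Add(Rational(71, 4), Add(3, 0)), 22484) = Add(Add(Rational(71, 4), 3), 22484) = Add(Rational(83, 4), 22484) = Rational(90019, 4)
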